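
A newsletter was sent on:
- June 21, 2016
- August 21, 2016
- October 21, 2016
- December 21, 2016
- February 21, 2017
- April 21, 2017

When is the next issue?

June 21, 2017

Each date is the 21st; the gaps (61, 61, 61, 62, 59) track the month lengths.
The rule is the 21st of every 2 months.
Next: June 2017 → June 21, 2017.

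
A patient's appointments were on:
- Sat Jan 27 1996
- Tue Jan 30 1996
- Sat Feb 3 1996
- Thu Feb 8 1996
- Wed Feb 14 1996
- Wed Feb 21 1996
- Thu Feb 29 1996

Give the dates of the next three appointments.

Sat Mar 9 1996, Tue Mar 19 1996, Sat Mar 30 1996

Gaps: 3, 4, 5, 6, 7, 8 days — each gap is 1 larger than the previous one.
Next gap: 9 days. Thu Feb 29 1996 + 9 days = Sat Mar 9 1996.
Next gap: 10 days. Sat Mar 9 1996 + 10 days = Tue Mar 19 1996.
Next gap: 11 days. Tue Mar 19 1996 + 11 days = Sat Mar 30 1996.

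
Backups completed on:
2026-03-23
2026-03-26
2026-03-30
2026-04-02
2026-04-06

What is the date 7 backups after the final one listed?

The gap pattern 3, 4, 3, 4 repeats every 2 events.
These are the Mondays and Thursdays of each week.
Next Thursday: 2026-04-09.
The following Monday is 2026-04-13.
Next Thursday: 2026-04-16.
The following Monday is 2026-04-20.
The following Thursday is 2026-04-23.
The following Monday is 2026-04-27.
The following Thursday is 2026-04-30.

2026-04-30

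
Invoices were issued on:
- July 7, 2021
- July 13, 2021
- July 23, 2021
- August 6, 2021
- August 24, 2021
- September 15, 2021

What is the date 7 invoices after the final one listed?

June 8, 2022

The spacing grows by 4 each time: 6, 10, 14, 18, 22 days.
Next gap: 26 days. September 15, 2021 + 26 days = October 11, 2021.
Next gap: 30 days. October 11, 2021 + 30 days = November 10, 2021.
Next gap: 34 days. November 10, 2021 + 34 days = December 14, 2021.
Next gap: 38 days. December 14, 2021 + 38 days = January 21, 2022.
Next gap: 42 days. January 21, 2022 + 42 days = March 4, 2022.
Next gap: 46 days. March 4, 2022 + 46 days = April 19, 2022.
Next gap: 50 days. April 19, 2022 + 50 days = June 8, 2022.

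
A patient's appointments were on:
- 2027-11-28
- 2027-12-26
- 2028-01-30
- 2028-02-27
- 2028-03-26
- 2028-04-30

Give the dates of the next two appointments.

These are Sundays with 28, 35, 28, 28, 35-day gaps.
Each is the final Sunday of its month — 2028-01-30 is past the 28th, so '4th Sunday' doesn't fit.
Last Sunday of May 2028: 2028-05-28.
Last Sunday of June 2028: 2028-06-25.

2028-05-28, 2028-06-25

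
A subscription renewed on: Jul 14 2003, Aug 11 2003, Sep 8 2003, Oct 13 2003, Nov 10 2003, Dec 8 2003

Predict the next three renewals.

Jan 12 2004, Feb 9 2004, Mar 8 2004

These are Mondays at 28- or 35-day spacing (28, 28, 35, 28, 28).
The pattern: 2nd Monday of the month.
2nd Monday of January 2004: Jan 12 2004.
February 2004 — 2nd Monday is Feb 9 2004.
2nd Monday of March 2004: Mar 8 2004.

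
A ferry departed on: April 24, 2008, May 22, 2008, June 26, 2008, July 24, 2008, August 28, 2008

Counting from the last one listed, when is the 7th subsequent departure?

All dates are Thursdays, 28, 35, 28, 35 days apart.
Specifically, the 4th Thursday of each month.
September 2008 — 4th Thursday is September 25, 2008.
4th Thursday of October 2008: October 23, 2008.
4th Thursday of November 2008: November 27, 2008.
4th Thursday of December 2008: December 25, 2008.
January 2009 — 4th Thursday is January 22, 2009.
4th Thursday of February 2009: February 26, 2009.
March 2009 — 4th Thursday is March 26, 2009.

March 26, 2009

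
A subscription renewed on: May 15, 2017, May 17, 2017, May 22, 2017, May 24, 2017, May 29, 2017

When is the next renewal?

May 31, 2017

Gaps: 2, 5, 2, 5 days — not constant, but cyclic with period 2.
The events fall on every Monday and Wednesday.
Next Wednesday: May 31, 2017.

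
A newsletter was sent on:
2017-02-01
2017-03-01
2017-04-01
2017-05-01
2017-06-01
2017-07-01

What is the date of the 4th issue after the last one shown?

Each date is the 1st; the gaps (28, 31, 30, 31, 30) track the month lengths.
The rule is the 1st of each month.
Next: August 2017 → 2017-08-01.
Next: September 2017 → 2017-09-01.
October 2017: 2017-10-01.
November 2017: 2017-11-01.

2017-11-01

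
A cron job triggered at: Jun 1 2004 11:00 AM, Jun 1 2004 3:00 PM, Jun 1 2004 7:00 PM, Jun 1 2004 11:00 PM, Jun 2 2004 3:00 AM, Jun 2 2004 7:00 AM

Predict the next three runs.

Jun 2 2004 11:00 AM, Jun 2 2004 3:00 PM, Jun 2 2004 7:00 PM

Spacing: 4, 4, 4, 4, 4 h — constant 4 h.
Jun 2 2004 7:00 AM + 4 h = Jun 2 2004 11:00 AM.
Jun 2 2004 11:00 AM + 4 h = Jun 2 2004 3:00 PM.
Jun 2 2004 3:00 PM + 4 h = Jun 2 2004 7:00 PM.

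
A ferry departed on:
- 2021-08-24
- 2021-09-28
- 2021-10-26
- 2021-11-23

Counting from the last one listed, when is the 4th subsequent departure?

These are Tuesdays at 28- or 35-day spacing (35, 28, 28).
The pattern: 4th Tuesday of the month.
December 2021 — 4th Tuesday is 2021-12-28.
4th Tuesday of January 2022: 2022-01-25.
February 2022 — 4th Tuesday is 2022-02-22.
March 2022 — 4th Tuesday is 2022-03-22.

2022-03-22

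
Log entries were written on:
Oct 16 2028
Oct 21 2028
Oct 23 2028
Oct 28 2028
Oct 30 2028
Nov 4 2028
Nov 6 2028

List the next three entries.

Every event lands on a Monday or Saturday (gaps cycle 5, 2, 5, 2, 5, 2).
So the schedule is: every Monday and Saturday.
The following Saturday is Nov 11 2028.
The following Monday is Nov 13 2028.
Next Saturday: Nov 18 2028.

Nov 11 2028, Nov 13 2028, Nov 18 2028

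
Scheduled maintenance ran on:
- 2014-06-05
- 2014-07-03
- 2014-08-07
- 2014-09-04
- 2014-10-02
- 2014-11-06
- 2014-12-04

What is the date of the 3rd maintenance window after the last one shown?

All dates are Thursdays, 28, 35, 28, 28, 35, 28 days apart.
Specifically, the 1st Thursday of each month.
1st Thursday of January 2015: 2015-01-01.
February 2015 — 1st Thursday is 2015-02-05.
1st Thursday of March 2015: 2015-03-05.

2015-03-05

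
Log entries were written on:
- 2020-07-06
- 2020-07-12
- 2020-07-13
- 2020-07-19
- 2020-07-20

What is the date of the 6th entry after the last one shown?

Every event lands on a Monday or Sunday (gaps cycle 6, 1, 6, 1).
So the schedule is: every Monday and Sunday.
The following Sunday is 2020-07-26.
Next Monday: 2020-07-27.
Next Sunday: 2020-08-02.
The following Monday is 2020-08-03.
The following Sunday is 2020-08-09.
The following Monday is 2020-08-10.

2020-08-10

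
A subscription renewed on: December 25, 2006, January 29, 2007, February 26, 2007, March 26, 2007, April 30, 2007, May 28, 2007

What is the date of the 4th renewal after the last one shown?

Every date is a Monday; gaps 35, 28, 28, 35, 28 days.
Each is the last Monday of its month (at least one falls on the 29th or later, ruling out '4th Monday').
Last Monday of June 2007: June 25, 2007.
Last Monday of July 2007: July 30, 2007.
Last Monday of August 2007: August 27, 2007.
September 2007 ends with Monday September 24, 2007.

September 24, 2007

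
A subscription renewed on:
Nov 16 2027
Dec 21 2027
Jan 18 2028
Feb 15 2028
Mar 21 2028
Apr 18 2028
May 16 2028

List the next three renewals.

Jun 20 2028, Jul 18 2028, Aug 15 2028

All dates are Tuesdays, 35, 28, 28, 35, 28, 28 days apart.
Specifically, the 3rd Tuesday of each month.
June 2028 — 3rd Tuesday is Jun 20 2028.
3rd Tuesday of July 2028: Jul 18 2028.
August 2028 — 3rd Tuesday is Aug 15 2028.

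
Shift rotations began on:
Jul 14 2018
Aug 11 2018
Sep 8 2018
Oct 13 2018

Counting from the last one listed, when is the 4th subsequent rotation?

These are Saturdays at 28- or 35-day spacing (28, 28, 35).
The pattern: 2nd Saturday of the month.
2nd Saturday of November 2018: Nov 10 2018.
December 2018 — 2nd Saturday is Dec 8 2018.
2nd Saturday of January 2019: Jan 12 2019.
2nd Saturday of February 2019: Feb 9 2019.

Feb 9 2019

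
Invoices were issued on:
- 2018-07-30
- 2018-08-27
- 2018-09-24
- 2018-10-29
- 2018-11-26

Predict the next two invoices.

2018-12-31, 2019-01-28

All Mondays; the gaps (28, 28, 35, 28) vary with month length.
This is the last Monday of each month.
December 2018 ends with Monday 2018-12-31.
January 2019 ends with Monday 2019-01-28.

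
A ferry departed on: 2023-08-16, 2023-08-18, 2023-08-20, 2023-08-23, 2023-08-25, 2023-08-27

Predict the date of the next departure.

Every event lands on a Wednesday or Friday or Sunday (gaps cycle 2, 2, 3, 2, 2).
So the schedule is: every Wednesday, Friday and Sunday.
Next Wednesday: 2023-08-30.

2023-08-30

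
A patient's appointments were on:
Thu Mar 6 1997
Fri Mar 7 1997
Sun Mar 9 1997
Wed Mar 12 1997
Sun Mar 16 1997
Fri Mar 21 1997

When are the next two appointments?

Thu Mar 27 1997, Thu Apr 3 1997

The spacing grows by 1 each time: 1, 2, 3, 4, 5 days.
Next gap: 6 days. Fri Mar 21 1997 + 6 days = Thu Mar 27 1997.
Next gap: 7 days. Thu Mar 27 1997 + 7 days = Thu Apr 3 1997.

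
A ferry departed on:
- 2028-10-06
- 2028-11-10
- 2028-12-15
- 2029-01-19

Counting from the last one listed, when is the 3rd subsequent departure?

2029-05-04

Every event comes 35 days after the last (35, 35, 35).
2029-01-19 + 35 days = 2029-02-23.
2029-02-23 + 35 days = 2029-03-30.
2029-03-30 + 35 days = 2029-05-04.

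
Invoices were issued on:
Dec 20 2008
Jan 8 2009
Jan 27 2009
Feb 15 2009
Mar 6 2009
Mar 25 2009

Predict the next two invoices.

Every event comes 19 days after the last (19, 19, 19, 19, 19).
Mar 25 2009 + 19 days = Apr 13 2009.
Apr 13 2009 + 19 days = May 2 2009.

Apr 13 2009, May 2 2009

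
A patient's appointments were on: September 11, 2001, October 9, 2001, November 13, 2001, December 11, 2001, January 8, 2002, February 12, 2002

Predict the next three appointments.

March 12, 2002; April 9, 2002; May 14, 2002

Gaps: 28, 35, 28, 28, 35 days — a mix of 28 and 35. Every date is a Tuesday.
Each is the 2nd Tuesday of its month.
2nd Tuesday of March 2002: March 12, 2002.
2nd Tuesday of April 2002: April 9, 2002.
May 2002 — 2nd Tuesday is May 14, 2002.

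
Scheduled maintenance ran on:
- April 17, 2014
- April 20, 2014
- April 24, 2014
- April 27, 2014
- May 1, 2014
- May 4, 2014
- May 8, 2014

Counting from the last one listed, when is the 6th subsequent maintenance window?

May 29, 2014

The gap pattern 3, 4, 3, 4, 3, 4 repeats every 2 events.
These are the Thursdays and Sundays of each week.
The following Sunday is May 11, 2014.
Next Thursday: May 15, 2014.
The following Sunday is May 18, 2014.
Next Thursday: May 22, 2014.
Next Sunday: May 25, 2014.
The following Thursday is May 29, 2014.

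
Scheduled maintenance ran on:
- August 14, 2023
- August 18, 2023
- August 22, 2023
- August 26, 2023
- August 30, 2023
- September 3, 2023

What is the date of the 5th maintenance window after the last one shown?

September 23, 2023

The spacing is 4, 4, 4, 4, 4 days — always 4 days.
September 3, 2023 + 4 days = September 7, 2023.
September 7, 2023 + 4 days = September 11, 2023.
September 11, 2023 + 4 days = September 15, 2023.
September 15, 2023 + 4 days = September 19, 2023.
September 19, 2023 + 4 days = September 23, 2023.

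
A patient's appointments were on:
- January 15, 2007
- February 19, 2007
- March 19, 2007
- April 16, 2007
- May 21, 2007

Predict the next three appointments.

All dates are Mondays, 35, 28, 28, 35 days apart.
Specifically, the 3rd Monday of each month.
3rd Monday of June 2007: June 18, 2007.
July 2007 — 3rd Monday is July 16, 2007.
August 2007 — 3rd Monday is August 20, 2007.

June 18, 2007; July 16, 2007; August 20, 2007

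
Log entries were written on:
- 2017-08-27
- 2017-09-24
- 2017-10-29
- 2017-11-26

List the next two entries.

2017-12-31, 2018-01-28

Every date is a Sunday; gaps 28, 35, 28 days.
Each is the last Sunday of its month (at least one falls on the 29th or later, ruling out '4th Sunday').
December 2017 ends with Sunday 2017-12-31.
January 2018 ends with Sunday 2018-01-28.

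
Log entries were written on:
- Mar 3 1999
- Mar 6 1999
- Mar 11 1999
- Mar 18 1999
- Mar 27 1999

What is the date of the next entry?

Apr 7 1999

Gaps: 3, 5, 7, 9 days — each gap is 2 larger than the previous one.
Next gap: 11 days. Mar 27 1999 + 11 days = Apr 7 1999.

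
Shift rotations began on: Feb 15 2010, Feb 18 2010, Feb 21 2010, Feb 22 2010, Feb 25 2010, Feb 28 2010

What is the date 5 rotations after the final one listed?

Gaps: 3, 3, 1, 3, 3 days — not constant, but cyclic with period 3.
The events fall on every Monday, Thursday and Sunday.
Next Monday: Mar 1 2010.
Next Thursday: Mar 4 2010.
The following Sunday is Mar 7 2010.
The following Monday is Mar 8 2010.
Next Thursday: Mar 11 2010.

Mar 11 2010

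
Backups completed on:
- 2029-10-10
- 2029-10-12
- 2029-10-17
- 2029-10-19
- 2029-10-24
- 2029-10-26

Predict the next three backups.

2029-10-31, 2029-11-02, 2029-11-07

Every event lands on a Wednesday or Friday (gaps cycle 2, 5, 2, 5, 2).
So the schedule is: every Wednesday and Friday.
The following Wednesday is 2029-10-31.
Next Friday: 2029-11-02.
Next Wednesday: 2029-11-07.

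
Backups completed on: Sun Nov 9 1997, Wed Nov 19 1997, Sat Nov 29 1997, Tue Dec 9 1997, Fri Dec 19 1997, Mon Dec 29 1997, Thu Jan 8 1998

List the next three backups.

Sun Jan 18 1998, Wed Jan 28 1998, Sat Feb 7 1998

Every event comes 10 days after the last (10, 10, 10, 10, 10, 10).
Thu Jan 8 1998 + 10 days = Sun Jan 18 1998.
Sun Jan 18 1998 + 10 days = Wed Jan 28 1998.
Wed Jan 28 1998 + 10 days = Sat Feb 7 1998.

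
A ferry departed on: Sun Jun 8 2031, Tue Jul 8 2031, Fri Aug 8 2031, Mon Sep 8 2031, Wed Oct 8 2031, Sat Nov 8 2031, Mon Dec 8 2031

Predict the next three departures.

Thu Jan 8 2032, Sun Feb 8 2032, Mon Mar 8 2032

The day-of-month is always 8 (30, 31, 31, 30, 31, 30 days between events).
So this recurs on the 8th of each month.
Next: January 2032 → Thu Jan 8 2032.
Next: February 2032 → Sun Feb 8 2032.
March 2032: Mon Mar 8 2032.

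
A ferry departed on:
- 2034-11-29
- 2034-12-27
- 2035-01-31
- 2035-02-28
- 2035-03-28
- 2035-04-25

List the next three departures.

2035-05-30, 2035-06-27, 2035-07-25

All Wednesdays; the gaps (28, 35, 28, 28, 28) vary with month length.
This is the last Wednesday of each month.
Last Wednesday of May 2035: 2035-05-30.
June 2035 ends with Wednesday 2035-06-27.
July 2035 ends with Wednesday 2035-07-25.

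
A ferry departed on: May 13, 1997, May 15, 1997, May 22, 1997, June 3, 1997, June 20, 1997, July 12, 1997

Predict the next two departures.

August 8, 1997; September 9, 1997

The spacing grows by 5 each time: 2, 7, 12, 17, 22 days.
Next gap: 27 days. July 12, 1997 + 27 days = August 8, 1997.
Next gap: 32 days. August 8, 1997 + 32 days = September 9, 1997.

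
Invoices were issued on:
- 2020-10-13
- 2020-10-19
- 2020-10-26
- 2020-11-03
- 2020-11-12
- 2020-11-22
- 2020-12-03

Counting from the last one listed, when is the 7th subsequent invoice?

2021-03-18

Gaps: 6, 7, 8, 9, 10, 11 days — each gap is 1 larger than the previous one.
Next gap: 12 days. 2020-12-03 + 12 days = 2020-12-15.
Next gap: 13 days. 2020-12-15 + 13 days = 2020-12-28.
Next gap: 14 days. 2020-12-28 + 14 days = 2021-01-11.
Next gap: 15 days. 2021-01-11 + 15 days = 2021-01-26.
Next gap: 16 days. 2021-01-26 + 16 days = 2021-02-11.
Next gap: 17 days. 2021-02-11 + 17 days = 2021-02-28.
Next gap: 18 days. 2021-02-28 + 18 days = 2021-03-18.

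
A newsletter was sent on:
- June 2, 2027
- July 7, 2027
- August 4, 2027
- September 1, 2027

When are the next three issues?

These are Wednesdays at 28- or 35-day spacing (35, 28, 28).
The pattern: 1st Wednesday of the month.
1st Wednesday of October 2027: October 6, 2027.
November 2027 — 1st Wednesday is November 3, 2027.
December 2027 — 1st Wednesday is December 1, 2027.

October 6, 2027; November 3, 2027; December 1, 2027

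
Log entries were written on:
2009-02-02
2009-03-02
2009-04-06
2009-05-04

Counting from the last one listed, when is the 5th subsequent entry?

All dates are Mondays, 28, 35, 28 days apart.
Specifically, the 1st Monday of each month.
1st Monday of June 2009: 2009-06-01.
July 2009 — 1st Monday is 2009-07-06.
August 2009 — 1st Monday is 2009-08-03.
September 2009 — 1st Monday is 2009-09-07.
1st Monday of October 2009: 2009-10-05.

2009-10-05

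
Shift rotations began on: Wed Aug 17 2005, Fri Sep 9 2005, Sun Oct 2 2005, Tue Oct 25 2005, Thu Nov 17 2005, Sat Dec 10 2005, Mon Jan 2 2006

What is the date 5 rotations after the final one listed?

Every event comes 23 days after the last (23, 23, 23, 23, 23, 23).
Mon Jan 2 2006 + 23 days = Wed Jan 25 2006.
Wed Jan 25 2006 + 23 days = Fri Feb 17 2006.
Fri Feb 17 2006 + 23 days = Sun Mar 12 2006.
Sun Mar 12 2006 + 23 days = Tue Apr 4 2006.
Tue Apr 4 2006 + 23 days = Thu Apr 27 2006.

Thu Apr 27 2006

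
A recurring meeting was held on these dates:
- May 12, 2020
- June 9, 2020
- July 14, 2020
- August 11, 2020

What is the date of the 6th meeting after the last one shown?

These are Tuesdays at 28- or 35-day spacing (28, 35, 28).
The pattern: 2nd Tuesday of the month.
2nd Tuesday of September 2020: September 8, 2020.
October 2020 — 2nd Tuesday is October 13, 2020.
November 2020 — 2nd Tuesday is November 10, 2020.
2nd Tuesday of December 2020: December 8, 2020.
2nd Tuesday of January 2021: January 12, 2021.
February 2021 — 2nd Tuesday is February 9, 2021.

February 9, 2021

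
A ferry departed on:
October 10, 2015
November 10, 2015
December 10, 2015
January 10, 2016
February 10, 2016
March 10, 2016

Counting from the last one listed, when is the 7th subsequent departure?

October 10, 2016

Each date is the 10th; the gaps (31, 30, 31, 31, 29) track the month lengths.
The rule is the 10th of each month.
Next: April 2016 → April 10, 2016.
Next: May 2016 → May 10, 2016.
Next: June 2016 → June 10, 2016.
July 2016: July 10, 2016.
August 2016: August 10, 2016.
September 2016: September 10, 2016.
Next: October 2016 → October 10, 2016.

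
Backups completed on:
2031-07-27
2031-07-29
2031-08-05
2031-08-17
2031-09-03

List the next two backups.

2031-09-25, 2031-10-22

The spacing grows by 5 each time: 2, 7, 12, 17 days.
Next gap: 22 days. 2031-09-03 + 22 days = 2031-09-25.
Next gap: 27 days. 2031-09-25 + 27 days = 2031-10-22.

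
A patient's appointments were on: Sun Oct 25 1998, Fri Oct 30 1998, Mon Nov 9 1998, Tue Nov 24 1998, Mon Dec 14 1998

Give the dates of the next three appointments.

Fri Jan 8 1999, Sun Feb 7 1999, Sun Mar 14 1999

The spacing grows by 5 each time: 5, 10, 15, 20 days.
Next gap: 25 days. Mon Dec 14 1998 + 25 days = Fri Jan 8 1999.
Next gap: 30 days. Fri Jan 8 1999 + 30 days = Sun Feb 7 1999.
Next gap: 35 days. Sun Feb 7 1999 + 35 days = Sun Mar 14 1999.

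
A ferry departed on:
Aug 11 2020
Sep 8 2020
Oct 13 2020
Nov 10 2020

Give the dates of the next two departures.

Dec 8 2020, Jan 12 2021

Gaps: 28, 35, 28 days — a mix of 28 and 35. Every date is a Tuesday.
Each is the 2nd Tuesday of its month.
December 2020 — 2nd Tuesday is Dec 8 2020.
January 2021 — 2nd Tuesday is Jan 12 2021.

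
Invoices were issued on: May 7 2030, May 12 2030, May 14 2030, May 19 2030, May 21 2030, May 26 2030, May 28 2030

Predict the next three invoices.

The gap pattern 5, 2, 5, 2, 5, 2 repeats every 2 events.
These are the Tuesdays and Sundays of each week.
Next Sunday: Jun 2 2030.
The following Tuesday is Jun 4 2030.
The following Sunday is Jun 9 2030.

Jun 2 2030, Jun 4 2030, Jun 9 2030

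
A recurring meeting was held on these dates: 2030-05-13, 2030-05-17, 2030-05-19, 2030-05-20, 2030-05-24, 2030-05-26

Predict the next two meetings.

The gap pattern 4, 2, 1, 4, 2 repeats every 3 events.
These are the Mondays, Fridays and Sundays of each week.
Next Monday: 2030-05-27.
The following Friday is 2030-05-31.

2030-05-27, 2030-05-31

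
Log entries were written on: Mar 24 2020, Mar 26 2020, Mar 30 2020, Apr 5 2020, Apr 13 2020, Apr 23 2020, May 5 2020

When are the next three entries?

Gaps: 2, 4, 6, 8, 10, 12 days — each gap is 2 larger than the previous one.
Next gap: 14 days. May 5 2020 + 14 days = May 19 2020.
Next gap: 16 days. May 19 2020 + 16 days = Jun 4 2020.
Next gap: 18 days. Jun 4 2020 + 18 days = Jun 22 2020.

May 19 2020, Jun 4 2020, Jun 22 2020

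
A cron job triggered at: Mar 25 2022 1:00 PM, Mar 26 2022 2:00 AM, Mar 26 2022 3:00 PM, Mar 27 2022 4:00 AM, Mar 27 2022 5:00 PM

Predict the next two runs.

Mar 28 2022 6:00 AM, Mar 28 2022 7:00 PM

The interval is a steady 13 hours (13, 13, 13, 13).
Mar 27 2022 5:00 PM + 13 h = Mar 28 2022 6:00 AM.
Mar 28 2022 6:00 AM + 13 h = Mar 28 2022 7:00 PM.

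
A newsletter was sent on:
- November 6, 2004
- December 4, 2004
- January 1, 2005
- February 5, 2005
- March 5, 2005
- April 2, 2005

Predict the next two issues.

May 7, 2005; June 4, 2005

All dates are Saturdays, 28, 28, 35, 28, 28 days apart.
Specifically, the 1st Saturday of each month.
1st Saturday of May 2005: May 7, 2005.
June 2005 — 1st Saturday is June 4, 2005.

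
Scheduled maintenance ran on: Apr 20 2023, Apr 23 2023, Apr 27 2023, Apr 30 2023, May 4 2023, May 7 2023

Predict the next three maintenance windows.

The gap pattern 3, 4, 3, 4, 3 repeats every 2 events.
These are the Thursdays and Sundays of each week.
The following Thursday is May 11 2023.
Next Sunday: May 14 2023.
Next Thursday: May 18 2023.

May 11 2023, May 14 2023, May 18 2023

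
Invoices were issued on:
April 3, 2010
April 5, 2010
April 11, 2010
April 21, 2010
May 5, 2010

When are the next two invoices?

May 23, 2010; June 14, 2010

The spacing grows by 4 each time: 2, 6, 10, 14 days.
Next gap: 18 days. May 5, 2010 + 18 days = May 23, 2010.
Next gap: 22 days. May 23, 2010 + 22 days = June 14, 2010.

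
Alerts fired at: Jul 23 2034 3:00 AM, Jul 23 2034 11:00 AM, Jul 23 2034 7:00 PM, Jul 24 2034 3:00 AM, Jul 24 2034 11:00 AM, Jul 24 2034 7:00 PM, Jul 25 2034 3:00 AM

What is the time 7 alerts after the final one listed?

Jul 27 2034 11:00 AM

The interval is a steady 8 hours (8, 8, 8, 8, 8, 8).
Jul 25 2034 3:00 AM + 8 h = Jul 25 2034 11:00 AM.
Jul 25 2034 11:00 AM + 8 h = Jul 25 2034 7:00 PM.
Jul 25 2034 7:00 PM + 8 h = Jul 26 2034 3:00 AM.
Jul 26 2034 3:00 AM + 8 h = Jul 26 2034 11:00 AM.
Jul 26 2034 11:00 AM + 8 h = Jul 26 2034 7:00 PM.
Jul 26 2034 7:00 PM + 8 h = Jul 27 2034 3:00 AM.
Jul 27 2034 3:00 AM + 8 h = Jul 27 2034 11:00 AM.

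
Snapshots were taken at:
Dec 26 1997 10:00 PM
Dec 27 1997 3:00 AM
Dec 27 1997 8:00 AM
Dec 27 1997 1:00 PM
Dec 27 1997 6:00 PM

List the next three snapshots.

Dec 27 1997 11:00 PM, Dec 28 1997 4:00 AM, Dec 28 1997 9:00 AM

Gaps: 5, 5, 5, 5 hours — each event is 5 hours after the previous one.
Dec 27 1997 6:00 PM + 5 h = Dec 27 1997 11:00 PM.
Dec 27 1997 11:00 PM + 5 h = Dec 28 1997 4:00 AM.
Dec 28 1997 4:00 AM + 5 h = Dec 28 1997 9:00 AM.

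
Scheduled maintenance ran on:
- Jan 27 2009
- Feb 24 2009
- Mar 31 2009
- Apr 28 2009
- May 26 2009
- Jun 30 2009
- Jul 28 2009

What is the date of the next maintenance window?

Aug 25 2009

All Tuesdays; the gaps (28, 35, 28, 28, 35, 28) vary with month length.
This is the last Tuesday of each month.
Last Tuesday of August 2009: Aug 25 2009.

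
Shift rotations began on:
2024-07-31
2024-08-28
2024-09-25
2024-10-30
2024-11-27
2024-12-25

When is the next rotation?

2025-01-29

These are Wednesdays with 28, 28, 35, 28, 28-day gaps.
Each is the final Wednesday of its month — 2024-07-31 is past the 28th, so '4th Wednesday' doesn't fit.
January 2025 ends with Wednesday 2025-01-29.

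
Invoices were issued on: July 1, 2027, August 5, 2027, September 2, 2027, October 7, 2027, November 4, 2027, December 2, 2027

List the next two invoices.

January 6, 2028; February 3, 2028

Gaps: 35, 28, 35, 28, 28 days — a mix of 28 and 35. Every date is a Thursday.
Each is the 1st Thursday of its month.
1st Thursday of January 2028: January 6, 2028.
1st Thursday of February 2028: February 3, 2028.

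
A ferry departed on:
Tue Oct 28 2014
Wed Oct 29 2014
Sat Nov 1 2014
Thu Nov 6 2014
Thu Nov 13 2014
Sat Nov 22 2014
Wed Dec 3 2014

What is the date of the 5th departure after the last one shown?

Gaps: 1, 3, 5, 7, 9, 11 days — each gap is 2 larger than the previous one.
Next gap: 13 days. Wed Dec 3 2014 + 13 days = Tue Dec 16 2014.
Next gap: 15 days. Tue Dec 16 2014 + 15 days = Wed Dec 31 2014.
Next gap: 17 days. Wed Dec 31 2014 + 17 days = Sat Jan 17 2015.
Next gap: 19 days. Sat Jan 17 2015 + 19 days = Thu Feb 5 2015.
Next gap: 21 days. Thu Feb 5 2015 + 21 days = Thu Feb 26 2015.

Thu Feb 26 2015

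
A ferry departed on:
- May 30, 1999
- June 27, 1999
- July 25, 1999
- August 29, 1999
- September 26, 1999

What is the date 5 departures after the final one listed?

Every date is a Sunday; gaps 28, 28, 35, 28 days.
Each is the last Sunday of its month (at least one falls on the 29th or later, ruling out '4th Sunday').
Last Sunday of October 1999: October 31, 1999.
November 1999 ends with Sunday November 28, 1999.
December 1999 ends with Sunday December 26, 1999.
January 2000 ends with Sunday January 30, 2000.
Last Sunday of February 2000: February 27, 2000.

February 27, 2000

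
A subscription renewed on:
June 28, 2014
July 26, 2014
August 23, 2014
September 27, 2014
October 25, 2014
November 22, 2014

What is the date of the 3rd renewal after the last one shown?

February 28, 2015

All dates are Saturdays, 28, 28, 35, 28, 28 days apart.
Specifically, the 4th Saturday of each month.
December 2014 — 4th Saturday is December 27, 2014.
January 2015 — 4th Saturday is January 24, 2015.
4th Saturday of February 2015: February 28, 2015.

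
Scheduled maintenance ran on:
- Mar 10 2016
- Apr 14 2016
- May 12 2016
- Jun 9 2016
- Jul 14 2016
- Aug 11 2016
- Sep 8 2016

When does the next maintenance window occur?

Oct 13 2016

Gaps: 35, 28, 28, 35, 28, 28 days — a mix of 28 and 35. Every date is a Thursday.
Each is the 2nd Thursday of its month.
October 2016 — 2nd Thursday is Oct 13 2016.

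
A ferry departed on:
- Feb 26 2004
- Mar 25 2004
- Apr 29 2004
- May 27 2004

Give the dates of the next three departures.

Jun 24 2004, Jul 29 2004, Aug 26 2004

All Thursdays; the gaps (28, 35, 28) vary with month length.
This is the last Thursday of each month.
June 2004 ends with Thursday Jun 24 2004.
July 2004 ends with Thursday Jul 29 2004.
August 2004 ends with Thursday Aug 26 2004.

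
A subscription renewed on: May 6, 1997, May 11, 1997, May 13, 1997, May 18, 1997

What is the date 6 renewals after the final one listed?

June 8, 1997

The gap pattern 5, 2, 5 repeats every 2 events.
These are the Tuesdays and Sundays of each week.
The following Tuesday is May 20, 1997.
Next Sunday: May 25, 1997.
The following Tuesday is May 27, 1997.
Next Sunday: June 1, 1997.
Next Tuesday: June 3, 1997.
The following Sunday is June 8, 1997.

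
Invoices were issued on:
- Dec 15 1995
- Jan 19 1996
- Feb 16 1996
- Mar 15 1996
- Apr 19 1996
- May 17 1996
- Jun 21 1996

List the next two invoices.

Jul 19 1996, Aug 16 1996

Gaps: 35, 28, 28, 35, 28, 35 days — a mix of 28 and 35. Every date is a Friday.
Each is the 3rd Friday of its month.
3rd Friday of July 1996: Jul 19 1996.
3rd Friday of August 1996: Aug 16 1996.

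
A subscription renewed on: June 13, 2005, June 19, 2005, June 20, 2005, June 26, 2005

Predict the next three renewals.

June 27, 2005; July 3, 2005; July 4, 2005

Every event lands on a Monday or Sunday (gaps cycle 6, 1, 6).
So the schedule is: every Monday and Sunday.
The following Monday is June 27, 2005.
The following Sunday is July 3, 2005.
The following Monday is July 4, 2005.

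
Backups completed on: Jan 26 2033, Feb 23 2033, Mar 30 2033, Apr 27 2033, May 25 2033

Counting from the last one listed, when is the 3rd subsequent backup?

Every date is a Wednesday; gaps 28, 35, 28, 28 days.
Each is the last Wednesday of its month (at least one falls on the 29th or later, ruling out '4th Wednesday').
June 2033 ends with Wednesday Jun 29 2033.
July 2033 ends with Wednesday Jul 27 2033.
August 2033 ends with Wednesday Aug 31 2033.

Aug 31 2033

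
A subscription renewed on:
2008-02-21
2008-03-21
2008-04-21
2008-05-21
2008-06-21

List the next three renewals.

Each date is the 21st; the gaps (29, 31, 30, 31) track the month lengths.
The rule is the 21st of each month.
July 2008: 2008-07-21.
Next: August 2008 → 2008-08-21.
Next: September 2008 → 2008-09-21.

2008-07-21, 2008-08-21, 2008-09-21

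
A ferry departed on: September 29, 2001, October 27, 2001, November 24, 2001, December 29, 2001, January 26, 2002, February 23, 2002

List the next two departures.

March 30, 2002; April 27, 2002

These are Saturdays with 28, 28, 35, 28, 28-day gaps.
Each is the final Saturday of its month — September 29, 2001 is past the 28th, so '4th Saturday' doesn't fit.
March 2002 ends with Saturday March 30, 2002.
April 2002 ends with Saturday April 27, 2002.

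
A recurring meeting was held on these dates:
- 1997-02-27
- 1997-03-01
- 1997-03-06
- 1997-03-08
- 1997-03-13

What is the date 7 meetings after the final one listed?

Gaps: 2, 5, 2, 5 days — not constant, but cyclic with period 2.
The events fall on every Thursday and Saturday.
The following Saturday is 1997-03-15.
Next Thursday: 1997-03-20.
Next Saturday: 1997-03-22.
Next Thursday: 1997-03-27.
Next Saturday: 1997-03-29.
Next Thursday: 1997-04-03.
The following Saturday is 1997-04-05.

1997-04-05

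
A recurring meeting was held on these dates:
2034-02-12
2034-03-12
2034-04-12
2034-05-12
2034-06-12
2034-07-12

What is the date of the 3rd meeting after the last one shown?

Gaps: 28, 31, 30, 31, 30 days — not constant. Every event is on the 12th of the month.
Pattern: the 12th of each month.
Next: August 2034 → 2034-08-12.
Next: September 2034 → 2034-09-12.
Next: October 2034 → 2034-10-12.

2034-10-12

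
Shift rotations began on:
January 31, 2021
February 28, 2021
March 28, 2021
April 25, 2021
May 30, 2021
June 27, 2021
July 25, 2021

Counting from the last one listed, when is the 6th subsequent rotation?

January 30, 2022

All Sundays; the gaps (28, 28, 28, 35, 28, 28) vary with month length.
This is the last Sunday of each month.
Last Sunday of August 2021: August 29, 2021.
September 2021 ends with Sunday September 26, 2021.
Last Sunday of October 2021: October 31, 2021.
November 2021 ends with Sunday November 28, 2021.
December 2021 ends with Sunday December 26, 2021.
January 2022 ends with Sunday January 30, 2022.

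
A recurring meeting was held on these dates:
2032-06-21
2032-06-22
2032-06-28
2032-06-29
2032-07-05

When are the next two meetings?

2032-07-06, 2032-07-12

Every event lands on a Monday or Tuesday (gaps cycle 1, 6, 1, 6).
So the schedule is: every Monday and Tuesday.
The following Tuesday is 2032-07-06.
Next Monday: 2032-07-12.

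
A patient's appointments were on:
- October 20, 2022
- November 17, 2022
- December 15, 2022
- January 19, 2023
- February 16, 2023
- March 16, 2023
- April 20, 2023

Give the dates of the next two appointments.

May 18, 2023; June 15, 2023

These are Thursdays at 28- or 35-day spacing (28, 28, 35, 28, 28, 35).
The pattern: 3rd Thursday of the month.
May 2023 — 3rd Thursday is May 18, 2023.
3rd Thursday of June 2023: June 15, 2023.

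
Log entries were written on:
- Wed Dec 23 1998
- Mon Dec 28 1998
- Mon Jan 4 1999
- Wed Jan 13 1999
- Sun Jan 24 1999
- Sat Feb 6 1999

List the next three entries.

Sun Feb 21 1999, Wed Mar 10 1999, Mon Mar 29 1999

The spacing grows by 2 each time: 5, 7, 9, 11, 13 days.
Next gap: 15 days. Sat Feb 6 1999 + 15 days = Sun Feb 21 1999.
Next gap: 17 days. Sun Feb 21 1999 + 17 days = Wed Mar 10 1999.
Next gap: 19 days. Wed Mar 10 1999 + 19 days = Mon Mar 29 1999.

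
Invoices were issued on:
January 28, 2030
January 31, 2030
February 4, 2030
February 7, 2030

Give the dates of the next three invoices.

February 11, 2030; February 14, 2030; February 18, 2030

Gaps: 3, 4, 3 days — not constant, but cyclic with period 2.
The events fall on every Monday and Thursday.
Next Monday: February 11, 2030.
Next Thursday: February 14, 2030.
The following Monday is February 18, 2030.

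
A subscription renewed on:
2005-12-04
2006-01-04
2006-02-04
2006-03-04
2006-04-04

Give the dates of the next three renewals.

The day-of-month is always 4 (31, 31, 28, 31 days between events).
So this recurs on the 4th of each month.
May 2006: 2006-05-04.
Next: June 2006 → 2006-06-04.
July 2006: 2006-07-04.

2006-05-04, 2006-06-04, 2006-07-04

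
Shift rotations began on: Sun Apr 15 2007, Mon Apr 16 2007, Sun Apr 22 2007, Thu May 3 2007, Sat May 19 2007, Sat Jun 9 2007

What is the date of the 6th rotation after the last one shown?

Sat Jan 26 2008

Gaps: 1, 6, 11, 16, 21 days — each gap is 5 larger than the previous one.
Next gap: 26 days. Sat Jun 9 2007 + 26 days = Thu Jul 5 2007.
Next gap: 31 days. Thu Jul 5 2007 + 31 days = Sun Aug 5 2007.
Next gap: 36 days. Sun Aug 5 2007 + 36 days = Mon Sep 10 2007.
Next gap: 41 days. Mon Sep 10 2007 + 41 days = Sun Oct 21 2007.
Next gap: 46 days. Sun Oct 21 2007 + 46 days = Thu Dec 6 2007.
Next gap: 51 days. Thu Dec 6 2007 + 51 days = Sat Jan 26 2008.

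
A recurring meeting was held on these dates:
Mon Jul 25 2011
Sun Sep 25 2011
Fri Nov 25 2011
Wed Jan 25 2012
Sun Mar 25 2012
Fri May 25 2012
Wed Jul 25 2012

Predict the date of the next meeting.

Tue Sep 25 2012

Gaps: 62, 61, 61, 60, 61, 61 days — not constant. Every event is on the 25th of the month.
Pattern: the 25th of every 2 months.
September 2012: Tue Sep 25 2012.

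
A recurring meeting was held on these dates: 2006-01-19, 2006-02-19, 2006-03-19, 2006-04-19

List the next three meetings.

2006-05-19, 2006-06-19, 2006-07-19

Gaps: 31, 28, 31 days — not constant. Every event is on the 19th of the month.
Pattern: the 19th of each month.
May 2006: 2006-05-19.
June 2006: 2006-06-19.
Next: July 2006 → 2006-07-19.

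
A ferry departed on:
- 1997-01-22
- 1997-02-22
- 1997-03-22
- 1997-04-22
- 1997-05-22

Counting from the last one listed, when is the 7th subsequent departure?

1997-12-22

The day-of-month is always 22 (31, 28, 31, 30 days between events).
So this recurs on the 22nd of each month.
Next: June 1997 → 1997-06-22.
Next: July 1997 → 1997-07-22.
Next: August 1997 → 1997-08-22.
September 1997: 1997-09-22.
October 1997: 1997-10-22.
Next: November 1997 → 1997-11-22.
Next: December 1997 → 1997-12-22.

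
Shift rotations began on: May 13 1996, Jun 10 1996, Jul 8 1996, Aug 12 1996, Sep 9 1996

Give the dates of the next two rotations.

Gaps: 28, 28, 35, 28 days — a mix of 28 and 35. Every date is a Monday.
Each is the 2nd Monday of its month.
October 1996 — 2nd Monday is Oct 14 1996.
November 1996 — 2nd Monday is Nov 11 1996.

Oct 14 1996, Nov 11 1996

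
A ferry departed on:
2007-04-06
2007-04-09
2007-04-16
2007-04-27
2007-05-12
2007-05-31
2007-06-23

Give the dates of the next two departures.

The spacing grows by 4 each time: 3, 7, 11, 15, 19, 23 days.
Next gap: 27 days. 2007-06-23 + 27 days = 2007-07-20.
Next gap: 31 days. 2007-07-20 + 31 days = 2007-08-20.

2007-07-20, 2007-08-20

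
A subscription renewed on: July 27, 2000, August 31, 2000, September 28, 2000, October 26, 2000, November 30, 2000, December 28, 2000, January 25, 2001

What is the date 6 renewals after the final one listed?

These are Thursdays with 35, 28, 28, 35, 28, 28-day gaps.
Each is the final Thursday of its month — August 31, 2000 is past the 28th, so '4th Thursday' doesn't fit.
Last Thursday of February 2001: February 22, 2001.
March 2001 ends with Thursday March 29, 2001.
April 2001 ends with Thursday April 26, 2001.
Last Thursday of May 2001: May 31, 2001.
Last Thursday of June 2001: June 28, 2001.
Last Thursday of July 2001: July 26, 2001.

July 26, 2001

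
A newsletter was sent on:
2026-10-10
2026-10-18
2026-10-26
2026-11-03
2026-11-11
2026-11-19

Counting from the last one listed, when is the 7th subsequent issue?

2027-01-14

Gaps between consecutive events: 8, 8, 8, 8, 8 days — a constant 8-day interval.
2026-11-19 + 8 days = 2026-11-27.
2026-11-27 + 8 days = 2026-12-05.
2026-12-05 + 8 days = 2026-12-13.
2026-12-13 + 8 days = 2026-12-21.
2026-12-21 + 8 days = 2026-12-29.
2026-12-29 + 8 days = 2027-01-06.
2027-01-06 + 8 days = 2027-01-14.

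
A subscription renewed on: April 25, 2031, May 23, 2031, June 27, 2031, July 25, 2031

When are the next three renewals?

August 22, 2031; September 26, 2031; October 24, 2031

Gaps: 28, 35, 28 days — a mix of 28 and 35. Every date is a Friday.
Each is the 4th Friday of its month.
August 2031 — 4th Friday is August 22, 2031.
4th Friday of September 2031: September 26, 2031.
October 2031 — 4th Friday is October 24, 2031.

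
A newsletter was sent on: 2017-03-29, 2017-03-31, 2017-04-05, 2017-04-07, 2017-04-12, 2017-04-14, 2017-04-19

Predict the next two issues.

The gap pattern 2, 5, 2, 5, 2, 5 repeats every 2 events.
These are the Wednesdays and Fridays of each week.
The following Friday is 2017-04-21.
The following Wednesday is 2017-04-26.

2017-04-21, 2017-04-26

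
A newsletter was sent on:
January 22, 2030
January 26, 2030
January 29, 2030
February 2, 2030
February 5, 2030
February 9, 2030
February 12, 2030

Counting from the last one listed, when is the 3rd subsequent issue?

February 23, 2030

Gaps: 4, 3, 4, 3, 4, 3 days — not constant, but cyclic with period 2.
The events fall on every Tuesday and Saturday.
Next Saturday: February 16, 2030.
The following Tuesday is February 19, 2030.
The following Saturday is February 23, 2030.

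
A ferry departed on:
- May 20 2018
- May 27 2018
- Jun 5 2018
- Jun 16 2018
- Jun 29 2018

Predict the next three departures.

Jul 14 2018, Jul 31 2018, Aug 19 2018

Intervals are 7, 9, 11, 13 days — an arithmetic progression with common difference 2.
Next gap: 15 days. Jun 29 2018 + 15 days = Jul 14 2018.
Next gap: 17 days. Jul 14 2018 + 17 days = Jul 31 2018.
Next gap: 19 days. Jul 31 2018 + 19 days = Aug 19 2018.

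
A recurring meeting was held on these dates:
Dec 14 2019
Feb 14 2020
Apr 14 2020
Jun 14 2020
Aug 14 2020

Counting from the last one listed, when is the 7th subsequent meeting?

Each date is the 14th; the gaps (62, 60, 61, 61) track the month lengths.
The rule is the 14th of every 2 months.
October 2020: Oct 14 2020.
Next: December 2020 → Dec 14 2020.
Next: February 2021 → Feb 14 2021.
April 2021: Apr 14 2021.
June 2021: Jun 14 2021.
August 2021: Aug 14 2021.
October 2021: Oct 14 2021.

Oct 14 2021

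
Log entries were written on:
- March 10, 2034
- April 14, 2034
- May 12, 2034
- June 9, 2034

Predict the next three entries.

All dates are Fridays, 35, 28, 28 days apart.
Specifically, the 2nd Friday of each month.
July 2034 — 2nd Friday is July 14, 2034.
August 2034 — 2nd Friday is August 11, 2034.
2nd Friday of September 2034: September 8, 2034.

July 14, 2034; August 11, 2034; September 8, 2034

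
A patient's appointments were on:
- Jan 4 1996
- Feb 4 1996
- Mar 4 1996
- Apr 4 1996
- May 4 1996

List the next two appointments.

Jun 4 1996, Jul 4 1996

The day-of-month is always 4 (31, 29, 31, 30 days between events).
So this recurs on the 4th of each month.
Next: June 1996 → Jun 4 1996.
Next: July 1996 → Jul 4 1996.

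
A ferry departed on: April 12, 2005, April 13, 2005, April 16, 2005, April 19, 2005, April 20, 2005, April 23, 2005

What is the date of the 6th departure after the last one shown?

Every event lands on a Tuesday or Wednesday or Saturday (gaps cycle 1, 3, 3, 1, 3).
So the schedule is: every Tuesday, Wednesday and Saturday.
The following Tuesday is April 26, 2005.
The following Wednesday is April 27, 2005.
Next Saturday: April 30, 2005.
The following Tuesday is May 3, 2005.
Next Wednesday: May 4, 2005.
The following Saturday is May 7, 2005.

May 7, 2005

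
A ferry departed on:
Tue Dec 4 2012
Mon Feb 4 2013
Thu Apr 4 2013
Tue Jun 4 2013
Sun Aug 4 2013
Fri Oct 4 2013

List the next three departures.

Gaps: 62, 59, 61, 61, 61 days — not constant. Every event is on the 4th of the month.
Pattern: the 4th of every 2 months.
Next: December 2013 → Wed Dec 4 2013.
Next: February 2014 → Tue Feb 4 2014.
Next: April 2014 → Fri Apr 4 2014.

Wed Dec 4 2013, Tue Feb 4 2014, Fri Apr 4 2014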